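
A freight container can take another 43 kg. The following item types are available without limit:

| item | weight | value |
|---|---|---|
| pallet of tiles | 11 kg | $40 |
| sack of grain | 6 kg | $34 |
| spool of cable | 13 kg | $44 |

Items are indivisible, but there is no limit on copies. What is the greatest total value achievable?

$238

Best value-per-unit is sack of grain at 34/6, and filling with it alone uses weight 7×6=42. No mix of the others beats 7×34 = 238.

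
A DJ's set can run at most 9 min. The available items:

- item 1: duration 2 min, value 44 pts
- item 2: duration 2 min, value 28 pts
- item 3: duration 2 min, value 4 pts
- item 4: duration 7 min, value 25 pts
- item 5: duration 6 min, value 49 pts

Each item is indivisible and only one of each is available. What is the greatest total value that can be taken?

93 pts

Check high-value combinations within 9 min:
- item 1+item 5: duration 2+6=8, value 44+49=93
- item 2+item 5: duration 2+6=8, value 28+49=77
- item 1+item 2+item 3: duration 2+2+2=6, value 44+28+4=76
- item 1+item 2: duration 2+2=4, value 44+28=72
Best: 93 pts.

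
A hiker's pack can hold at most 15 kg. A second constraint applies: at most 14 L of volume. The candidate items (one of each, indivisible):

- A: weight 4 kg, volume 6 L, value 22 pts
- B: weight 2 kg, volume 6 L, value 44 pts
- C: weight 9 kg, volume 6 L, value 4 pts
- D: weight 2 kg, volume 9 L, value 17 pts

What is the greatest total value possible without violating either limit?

Feasible sets respecting both limits:
- A+B: weight 6, volume 12, value 66
- B+C: weight 11, volume 12, value 48
- B: weight 2, volume 6, value 44
Best: 66 pts.

66 pts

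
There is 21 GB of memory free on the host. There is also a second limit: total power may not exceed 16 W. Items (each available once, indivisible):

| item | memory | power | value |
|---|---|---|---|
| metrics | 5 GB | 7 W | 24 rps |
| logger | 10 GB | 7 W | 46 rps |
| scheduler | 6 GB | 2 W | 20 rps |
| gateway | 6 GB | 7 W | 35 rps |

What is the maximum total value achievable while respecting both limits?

Feasible sets respecting both limits:
- metrics+logger+scheduler: memory 21, power 16, value 90
- logger+gateway: memory 16, power 14, value 81
- metrics+scheduler+gateway: memory 17, power 16, value 79
- metrics+logger: memory 15, power 14, value 70
Best: 90 rps.

90 rps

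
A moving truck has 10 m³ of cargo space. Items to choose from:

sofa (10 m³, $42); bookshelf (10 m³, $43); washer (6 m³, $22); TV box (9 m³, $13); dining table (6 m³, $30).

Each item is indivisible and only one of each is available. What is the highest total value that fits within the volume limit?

Check high-value combinations within 10 m³:
- bookshelf: volume 10, value 43
- sofa: volume 10, value 42
- dining table: volume 6, value 30
- washer: volume 6, value 22
Best: $43.

$43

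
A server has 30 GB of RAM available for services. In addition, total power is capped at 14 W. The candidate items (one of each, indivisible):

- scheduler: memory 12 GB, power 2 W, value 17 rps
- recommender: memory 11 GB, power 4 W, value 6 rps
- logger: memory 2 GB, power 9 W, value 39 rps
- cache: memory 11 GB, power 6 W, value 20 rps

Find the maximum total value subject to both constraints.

56 rps

Feasible sets respecting both limits:
- scheduler+logger: memory 14, power 11, value 56
- recommender+logger: memory 13, power 13, value 45
- logger: memory 2, power 9, value 39
Best: 56 rps.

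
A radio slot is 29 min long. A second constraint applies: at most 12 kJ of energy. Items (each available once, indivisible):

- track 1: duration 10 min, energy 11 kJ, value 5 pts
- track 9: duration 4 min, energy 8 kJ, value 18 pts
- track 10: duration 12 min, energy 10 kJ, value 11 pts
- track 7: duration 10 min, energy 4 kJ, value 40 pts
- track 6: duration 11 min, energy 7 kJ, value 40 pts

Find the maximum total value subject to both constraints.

80 pts

Feasible sets respecting both limits:
- track 7+track 6: duration 21, energy 11, value 80
- track 9+track 7: duration 14, energy 12, value 58
- track 7: duration 10, energy 4, value 40
- track 6: duration 11, energy 7, value 40
Best: 80 pts.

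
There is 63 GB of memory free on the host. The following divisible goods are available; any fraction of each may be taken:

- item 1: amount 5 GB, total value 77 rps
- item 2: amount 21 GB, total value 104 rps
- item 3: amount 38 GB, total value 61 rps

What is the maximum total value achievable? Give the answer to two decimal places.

240.39

Take in order of value per unit:
- item 1 (77/5 per unit): all 5 → value 77, running total 77.00
- item 2 (104/21 per unit): all 21 → value 104, running total 181.00
- item 3 (61/38 per unit): 37 of 38 → value 37×61/38 = 59.3947, running total 240.39
Total 240.39.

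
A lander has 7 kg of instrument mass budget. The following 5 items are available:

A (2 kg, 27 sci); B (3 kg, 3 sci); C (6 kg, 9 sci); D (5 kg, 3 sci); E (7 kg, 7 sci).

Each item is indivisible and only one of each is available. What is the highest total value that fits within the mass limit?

30 sci

Check high-value combinations within 7 kg:
- A+B: mass 2+3=5, value 27+3=30
- A+D: mass 2+5=7, value 27+3=30
- A: mass 2, value 27
Best: 30 sci.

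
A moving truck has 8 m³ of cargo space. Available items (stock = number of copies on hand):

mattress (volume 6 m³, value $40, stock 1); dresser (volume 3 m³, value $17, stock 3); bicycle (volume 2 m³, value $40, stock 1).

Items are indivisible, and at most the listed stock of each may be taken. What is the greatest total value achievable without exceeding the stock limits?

$80

Best selections within volume 8 and stock limits:
- 1×mattress + 1×bicycle: volume 8, value 80
- 2×dresser + 1×bicycle: volume 8, value 74
- 1×dresser + 1×bicycle: volume 5, value 57
- 1×bicycle: volume 2, value 40
Best: $80.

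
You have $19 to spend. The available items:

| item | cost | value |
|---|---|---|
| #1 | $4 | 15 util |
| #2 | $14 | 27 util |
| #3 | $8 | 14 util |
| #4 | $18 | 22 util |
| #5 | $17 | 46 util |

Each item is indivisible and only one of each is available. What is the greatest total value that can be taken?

Check high-value combinations within $19:
- #5: cost 17, value 46
- #1+#2: cost 4+14=18, value 15+27=42
- #1+#3: cost 4+8=12, value 15+14=29
Best: 46 util.

46 util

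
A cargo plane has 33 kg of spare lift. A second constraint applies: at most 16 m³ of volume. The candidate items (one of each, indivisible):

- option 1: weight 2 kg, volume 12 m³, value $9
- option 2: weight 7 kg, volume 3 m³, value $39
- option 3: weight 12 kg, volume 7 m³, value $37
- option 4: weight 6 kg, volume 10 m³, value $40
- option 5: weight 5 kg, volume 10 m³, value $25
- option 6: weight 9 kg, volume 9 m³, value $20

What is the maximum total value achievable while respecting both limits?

Feasible sets respecting both limits:
- option 2+option 4: weight 13, volume 13, value 79
- option 2+option 3: weight 19, volume 10, value 76
- option 2+option 5: weight 12, volume 13, value 64
- option 2+option 6: weight 16, volume 12, value 59
Best: $79.

$79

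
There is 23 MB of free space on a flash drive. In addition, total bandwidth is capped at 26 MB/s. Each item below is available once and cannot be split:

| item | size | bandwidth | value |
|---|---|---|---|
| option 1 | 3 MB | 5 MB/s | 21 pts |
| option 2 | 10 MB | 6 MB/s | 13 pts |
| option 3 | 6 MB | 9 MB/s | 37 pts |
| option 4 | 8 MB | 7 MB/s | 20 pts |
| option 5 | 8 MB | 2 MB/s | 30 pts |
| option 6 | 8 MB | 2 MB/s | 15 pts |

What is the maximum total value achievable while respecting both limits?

88 pts

Feasible sets respecting both limits:
- option 1+option 3+option 5: size 17, bandwidth 16, value 88
- option 3+option 4+option 5: size 22, bandwidth 18, value 87
- option 3+option 5+option 6: size 22, bandwidth 13, value 82
- option 1+option 3+option 4: size 17, bandwidth 21, value 78
Best: 88 pts.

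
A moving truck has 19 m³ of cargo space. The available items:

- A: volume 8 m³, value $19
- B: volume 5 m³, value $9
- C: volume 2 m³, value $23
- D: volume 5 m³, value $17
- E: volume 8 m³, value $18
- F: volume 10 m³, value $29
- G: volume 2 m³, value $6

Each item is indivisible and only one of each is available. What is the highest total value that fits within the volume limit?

$75

Check high-value combinations within 19 m³:
- C+D+F+G: volume 2+5+10+2=19, value 23+17+29+6=75
- C+D+F: volume 2+5+10=17, value 23+17+29=69
- B+C+F+G: volume 5+2+10+2=19, value 9+23+29+6=67
- A+C+D+G: volume 8+2+5+2=17, value 19+23+17+6=65
- C+D+E+G: volume 2+5+8+2=17, value 23+17+18+6=64
Best: $75.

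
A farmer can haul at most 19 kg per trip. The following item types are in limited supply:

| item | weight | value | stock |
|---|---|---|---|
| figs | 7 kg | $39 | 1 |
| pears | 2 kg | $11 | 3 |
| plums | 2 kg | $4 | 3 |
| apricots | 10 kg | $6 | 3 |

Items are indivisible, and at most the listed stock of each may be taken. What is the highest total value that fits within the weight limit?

Top feasible selections:
- 1×figs + 3×pears + 3×plums: weight 19, value 84
- 1×figs + 3×pears + 2×plums: weight 17, value 80
- 1×figs + 3×pears + 1×plums: weight 15, value 76
Best: $84.

$84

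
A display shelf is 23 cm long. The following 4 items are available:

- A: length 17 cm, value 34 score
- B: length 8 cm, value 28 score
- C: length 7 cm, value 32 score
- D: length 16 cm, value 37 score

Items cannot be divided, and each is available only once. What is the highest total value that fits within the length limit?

Check high-value combinations within 23 cm:
- C+D: length 7+16=23, value 32+37=69
- B+C: length 8+7=15, value 28+32=60
- D: length 16, value 37
- A: length 17, value 34
- C: length 7, value 32
Best: 69 score.

69 score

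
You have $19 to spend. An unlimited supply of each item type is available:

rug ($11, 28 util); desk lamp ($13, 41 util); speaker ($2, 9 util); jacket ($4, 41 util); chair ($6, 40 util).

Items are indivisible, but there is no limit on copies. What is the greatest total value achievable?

Best value-per-unit is jacket at 41/4; filling with it alone gives 4×41 = 164.
Optimal mix: 1×speaker + 4×jacket → cost 18, value 173.

173 util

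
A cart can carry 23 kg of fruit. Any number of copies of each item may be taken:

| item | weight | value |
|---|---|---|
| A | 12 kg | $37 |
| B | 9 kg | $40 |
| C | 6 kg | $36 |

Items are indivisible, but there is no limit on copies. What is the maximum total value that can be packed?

Best value-per-unit is C at 36/6; filling with it alone gives 3×36 = 108.
Optimal mix: 1×B + 2×C → weight 21, value 112.

$112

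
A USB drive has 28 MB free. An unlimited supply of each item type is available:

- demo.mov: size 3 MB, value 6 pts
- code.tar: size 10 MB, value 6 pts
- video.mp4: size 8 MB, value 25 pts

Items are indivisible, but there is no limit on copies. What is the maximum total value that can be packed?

81 pts

Best value-per-unit is video.mp4 at 25/8; filling with it alone gives 3×25 = 75.
Optimal mix: 1×demo.mov + 3×video.mp4 → size 27, value 81.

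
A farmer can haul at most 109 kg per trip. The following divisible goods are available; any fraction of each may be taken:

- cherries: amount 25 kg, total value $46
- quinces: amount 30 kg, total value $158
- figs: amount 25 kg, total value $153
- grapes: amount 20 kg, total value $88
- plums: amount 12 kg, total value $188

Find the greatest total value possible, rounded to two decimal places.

627.48

Take in order of value per unit:
- plums (188/12 per unit): all 12 → value 188, running total 188.00
- figs (153/25 per unit): all 25 → value 153, running total 341.00
- quinces (158/30 per unit): all 30 → value 158, running total 499.00
- grapes (88/20 per unit): all 20 → value 88, running total 587.00
- cherries (46/25 per unit): 22 of 25 → value 22×46/25 = 40.4800, running total 627.48
Total 627.48.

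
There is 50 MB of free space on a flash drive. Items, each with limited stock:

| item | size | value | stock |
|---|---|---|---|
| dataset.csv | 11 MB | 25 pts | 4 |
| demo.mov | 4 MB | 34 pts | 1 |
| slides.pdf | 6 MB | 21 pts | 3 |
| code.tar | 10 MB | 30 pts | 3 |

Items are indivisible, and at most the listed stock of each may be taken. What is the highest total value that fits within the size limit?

166 pts

Top feasible selections:
- 1×demo.mov + 2×slides.pdf + 3×code.tar: size 46, value 166
- 1×dataset.csv + 1×demo.mov + 2×slides.pdf + 2×code.tar: size 47, value 161
Best: 166 pts.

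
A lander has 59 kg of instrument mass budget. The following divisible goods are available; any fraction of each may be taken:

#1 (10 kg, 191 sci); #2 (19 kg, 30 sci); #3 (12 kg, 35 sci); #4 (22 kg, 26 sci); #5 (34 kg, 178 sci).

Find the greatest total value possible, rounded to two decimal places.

408.74

Take in order of value per unit:
- #1 (191/10 per unit): all 10 → value 191, running total 191.00
- #5 (178/34 per unit): all 34 → value 178, running total 369.00
- #3 (35/12 per unit): all 12 → value 35, running total 404.00
- #2 (30/19 per unit): 3 of 19 → value 3×30/19 = 4.7368, running total 408.74
Total 408.74.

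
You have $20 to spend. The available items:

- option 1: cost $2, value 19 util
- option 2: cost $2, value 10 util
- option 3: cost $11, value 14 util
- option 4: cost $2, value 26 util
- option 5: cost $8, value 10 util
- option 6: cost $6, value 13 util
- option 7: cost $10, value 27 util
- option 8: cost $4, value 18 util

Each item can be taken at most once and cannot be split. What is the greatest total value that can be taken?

100 util

Check high-value combinations within $20:
- option 1+option 2+option 4+option 7+option 8: cost 2+2+2+10+4=20, value 19+10+26+27+18=100
- option 1+option 4+option 7+option 8: cost 2+2+10+4=18, value 19+26+27+18=90
- option 1+option 2+option 4+option 6+option 8: cost 2+2+2+6+4=16, value 19+10+26+13+18=86
- option 1+option 4+option 6+option 7: cost 2+2+6+10=20, value 19+26+13+27=85
Best: 100 util.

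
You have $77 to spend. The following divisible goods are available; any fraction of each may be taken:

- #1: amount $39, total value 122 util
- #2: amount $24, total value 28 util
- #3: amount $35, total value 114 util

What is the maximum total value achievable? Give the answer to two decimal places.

Take in order of value per unit:
- #3 (114/35 per unit): all 35 → value 114, running total 114.00
- #1 (122/39 per unit): all 39 → value 122, running total 236.00
- #2 (28/24 per unit): 3 of 24 → value 3×28/24 = 3.5000, running total 239.50
Total 239.50.

239.50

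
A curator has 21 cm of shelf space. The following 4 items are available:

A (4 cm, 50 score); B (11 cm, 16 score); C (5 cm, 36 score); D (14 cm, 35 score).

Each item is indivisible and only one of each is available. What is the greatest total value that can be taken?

Check high-value combinations within 21 cm:
- A+B+C: length 4+11+5=20, value 50+16+36=102
- A+C: length 4+5=9, value 50+36=86
- A+D: length 4+14=18, value 50+35=85
- C+D: length 5+14=19, value 36+35=71
- A+B: length 4+11=15, value 50+16=66
Best: 102 score.

102 score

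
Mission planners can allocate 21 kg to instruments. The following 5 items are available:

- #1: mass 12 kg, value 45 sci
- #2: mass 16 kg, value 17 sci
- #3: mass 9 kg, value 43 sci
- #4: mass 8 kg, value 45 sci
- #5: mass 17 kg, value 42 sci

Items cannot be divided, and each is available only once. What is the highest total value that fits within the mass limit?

90 sci

Check high-value combinations within 21 kg:
- #1+#4: mass 12+8=20, value 45+45=90
- #3+#4: mass 9+8=17, value 43+45=88
- #1+#3: mass 12+9=21, value 45+43=88
Best: 90 sci.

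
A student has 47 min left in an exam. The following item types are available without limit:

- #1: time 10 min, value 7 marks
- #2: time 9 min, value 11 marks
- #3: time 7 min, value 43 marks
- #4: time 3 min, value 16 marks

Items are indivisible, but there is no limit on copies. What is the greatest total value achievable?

279 marks

Best value-per-unit is #3 at 43/7; filling with it alone gives 6×43 = 258.
Optimal mix: 5×#3 + 4×#4 → time 47, value 279.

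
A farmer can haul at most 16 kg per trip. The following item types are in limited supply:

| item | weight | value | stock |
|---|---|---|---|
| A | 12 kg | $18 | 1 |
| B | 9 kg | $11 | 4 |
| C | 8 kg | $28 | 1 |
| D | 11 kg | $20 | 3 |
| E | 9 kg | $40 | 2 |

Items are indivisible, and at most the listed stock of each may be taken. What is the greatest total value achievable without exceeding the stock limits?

Best selections within weight 16 and stock limits:
- 1×E: weight 9, value 40
- 1×C: weight 8, value 28
- 1×D: weight 11, value 20
Best: $40.

$40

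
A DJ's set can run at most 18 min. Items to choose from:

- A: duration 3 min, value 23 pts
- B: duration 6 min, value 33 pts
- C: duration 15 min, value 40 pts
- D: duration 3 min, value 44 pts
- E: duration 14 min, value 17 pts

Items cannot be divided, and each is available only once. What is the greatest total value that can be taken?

Check high-value combinations within 18 min:
- A+B+D: duration 3+6+3=12, value 23+33+44=100
- C+D: duration 15+3=18, value 40+44=84
- B+D: duration 6+3=9, value 33+44=77
- A+D: duration 3+3=6, value 23+44=67
- A+C: duration 3+15=18, value 23+40=63
Best: 100 pts.

100 pts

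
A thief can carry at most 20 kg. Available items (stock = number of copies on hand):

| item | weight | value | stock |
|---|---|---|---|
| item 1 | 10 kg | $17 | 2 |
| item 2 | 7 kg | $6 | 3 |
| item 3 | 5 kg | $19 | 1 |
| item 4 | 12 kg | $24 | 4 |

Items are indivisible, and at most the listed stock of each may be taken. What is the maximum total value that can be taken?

$43

Top feasible selections:
- 1×item 3 + 1×item 4: weight 17, value 43
- 1×item 1 + 1×item 3: weight 15, value 36
- 2×item 1: weight 20, value 34
- 2×item 2 + 1×item 3: weight 19, value 31
Best: $43.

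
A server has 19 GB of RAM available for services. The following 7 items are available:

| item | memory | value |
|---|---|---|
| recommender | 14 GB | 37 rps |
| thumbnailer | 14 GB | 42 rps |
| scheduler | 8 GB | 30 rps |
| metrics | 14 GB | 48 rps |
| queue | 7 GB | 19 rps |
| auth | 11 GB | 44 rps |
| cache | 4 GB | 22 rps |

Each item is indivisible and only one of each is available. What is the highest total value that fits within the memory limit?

Check high-value combinations within 19 GB:
- scheduler+auth: memory 8+11=19, value 30+44=74
- scheduler+queue+cache: memory 8+7+4=19, value 30+19+22=71
- metrics+cache: memory 14+4=18, value 48+22=70
- auth+cache: memory 11+4=15, value 44+22=66
- thumbnailer+cache: memory 14+4=18, value 42+22=64
Best: 74 rps.

74 rps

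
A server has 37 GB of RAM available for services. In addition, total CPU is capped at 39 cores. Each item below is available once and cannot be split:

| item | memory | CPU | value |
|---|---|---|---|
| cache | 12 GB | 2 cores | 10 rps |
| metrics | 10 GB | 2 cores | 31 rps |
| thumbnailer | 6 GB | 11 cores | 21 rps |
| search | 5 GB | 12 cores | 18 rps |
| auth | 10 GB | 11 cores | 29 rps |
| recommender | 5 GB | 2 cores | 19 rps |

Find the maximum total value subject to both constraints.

118 rps

Feasible sets respecting both limits:
- metrics+thumbnailer+search+auth+recommender: memory 36, CPU 38, value 118
- metrics+thumbnailer+auth+recommender: memory 31, CPU 26, value 100
- metrics+thumbnailer+search+auth: memory 31, CPU 36, value 99
Best: 118 rps.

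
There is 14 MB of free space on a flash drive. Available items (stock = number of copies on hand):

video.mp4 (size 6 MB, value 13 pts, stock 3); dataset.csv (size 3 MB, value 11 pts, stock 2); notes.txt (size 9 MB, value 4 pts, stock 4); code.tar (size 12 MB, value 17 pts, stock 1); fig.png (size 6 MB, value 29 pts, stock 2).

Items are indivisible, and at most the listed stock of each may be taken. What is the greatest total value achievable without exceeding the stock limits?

Best selections within size 14 and stock limits:
- 2×fig.png: size 12, value 58
- 2×dataset.csv + 1×fig.png: size 12, value 51
Best: 58 pts.

58 pts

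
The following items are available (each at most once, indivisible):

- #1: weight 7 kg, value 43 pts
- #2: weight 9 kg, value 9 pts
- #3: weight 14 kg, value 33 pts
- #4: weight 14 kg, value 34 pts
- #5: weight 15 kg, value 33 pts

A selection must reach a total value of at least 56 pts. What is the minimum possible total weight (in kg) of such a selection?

Subsets with value ≥ 56, sorted by total weight:
- #1+#4: weight 21, value 77
- #1+#3: weight 21, value 76
- #1+#5: weight 22, value 76
Minimum weight: 21 kg.

21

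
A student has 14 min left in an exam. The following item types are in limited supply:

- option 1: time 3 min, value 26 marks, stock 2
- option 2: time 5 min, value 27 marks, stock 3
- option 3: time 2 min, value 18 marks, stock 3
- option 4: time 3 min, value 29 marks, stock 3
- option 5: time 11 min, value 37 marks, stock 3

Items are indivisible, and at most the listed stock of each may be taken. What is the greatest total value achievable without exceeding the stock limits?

131 marks

Top feasible selections:
- 1×option 1 + 1×option 3 + 3×option 4: time 14, value 131
- 2×option 1 + 1×option 3 + 2×option 4: time 14, value 128
- 2×option 3 + 3×option 4: time 13, value 123
Best: 131 marks.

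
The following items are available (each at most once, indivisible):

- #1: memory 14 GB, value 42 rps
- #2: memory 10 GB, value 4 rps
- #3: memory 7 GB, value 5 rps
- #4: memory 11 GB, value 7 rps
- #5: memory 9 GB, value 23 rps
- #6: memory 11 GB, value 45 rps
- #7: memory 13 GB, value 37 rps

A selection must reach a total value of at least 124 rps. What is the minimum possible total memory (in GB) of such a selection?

38

Subsets with value ≥ 124, sorted by total memory:
- #1+#6+#7: memory 38, value 124
- #1+#3+#6+#7: memory 45, value 129
- #1+#5+#6+#7: memory 47, value 147
- #1+#2+#6+#7: memory 48, value 128
Minimum memory: 38 GB.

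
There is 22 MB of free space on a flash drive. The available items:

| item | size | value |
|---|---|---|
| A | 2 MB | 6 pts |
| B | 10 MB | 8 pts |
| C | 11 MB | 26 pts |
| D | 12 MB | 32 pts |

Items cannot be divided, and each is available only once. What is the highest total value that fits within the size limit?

Check high-value combinations within 22 MB:
- B+D: size 10+12=22, value 8+32=40
- A+D: size 2+12=14, value 6+32=38
- B+C: size 10+11=21, value 8+26=34
Best: 40 pts.

40 pts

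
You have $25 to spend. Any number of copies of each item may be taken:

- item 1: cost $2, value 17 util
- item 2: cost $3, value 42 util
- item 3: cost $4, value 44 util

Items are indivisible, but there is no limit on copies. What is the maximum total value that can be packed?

338 util

Best value-per-unit is item 2 at 42/3; filling with it alone gives 8×42 = 336.
Optimal mix: 7×item 2 + 1×item 3 → cost 25, value 338.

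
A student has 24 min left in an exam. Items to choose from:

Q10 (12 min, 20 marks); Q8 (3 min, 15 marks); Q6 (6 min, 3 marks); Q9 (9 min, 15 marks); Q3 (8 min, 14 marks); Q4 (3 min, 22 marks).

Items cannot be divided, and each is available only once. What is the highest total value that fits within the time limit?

Check high-value combinations within 24 min:
- Q8+Q9+Q3+Q4: time 3+9+8+3=23, value 15+15+14+22=66
- Q10+Q8+Q6+Q4: time 12+3+6+3=24, value 20+15+3+22=60
- Q10+Q8+Q4: time 12+3+3=18, value 20+15+22=57
- Q10+Q9+Q4: time 12+9+3=24, value 20+15+22=57
Best: 66 marks.

66 marks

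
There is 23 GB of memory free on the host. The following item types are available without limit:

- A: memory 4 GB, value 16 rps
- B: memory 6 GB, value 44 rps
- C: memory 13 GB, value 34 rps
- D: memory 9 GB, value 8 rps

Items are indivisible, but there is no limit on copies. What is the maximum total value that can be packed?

Best value-per-unit is B at 44/6; filling with it alone gives 3×44 = 132.
Optimal mix: 1×A + 3×B → memory 22, value 148.

148 rps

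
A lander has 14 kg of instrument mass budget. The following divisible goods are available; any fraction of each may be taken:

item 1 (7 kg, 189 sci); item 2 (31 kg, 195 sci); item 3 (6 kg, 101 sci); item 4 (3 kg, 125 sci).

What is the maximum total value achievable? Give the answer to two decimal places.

Take in order of value per unit:
- item 4 (125/3 per unit): all 3 → value 125, running total 125.00
- item 1 (189/7 per unit): all 7 → value 189, running total 314.00
- item 3 (101/6 per unit): 4 of 6 → value 4×101/6 = 67.3333, running total 381.33
Total 381.33.

381.33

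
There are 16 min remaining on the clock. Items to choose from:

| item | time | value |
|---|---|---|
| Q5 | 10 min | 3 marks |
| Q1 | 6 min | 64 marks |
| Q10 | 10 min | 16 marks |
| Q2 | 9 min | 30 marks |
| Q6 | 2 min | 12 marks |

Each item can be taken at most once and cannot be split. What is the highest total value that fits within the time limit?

94 marks

Check high-value combinations within 16 min:
- Q1+Q2: time 6+9=15, value 64+30=94
- Q1+Q10: time 6+10=16, value 64+16=80
- Q1+Q6: time 6+2=8, value 64+12=76
- Q5+Q1: time 10+6=16, value 3+64=67
Best: 94 marks.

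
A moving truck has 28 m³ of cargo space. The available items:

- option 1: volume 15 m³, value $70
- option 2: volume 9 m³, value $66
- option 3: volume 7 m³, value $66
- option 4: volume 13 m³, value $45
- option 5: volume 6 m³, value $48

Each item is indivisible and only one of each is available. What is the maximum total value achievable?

This is a 0/1 knapsack; check combinations near the capacity.
- option 1+option 3+option 5: volume 15+7+6=28, value 70+66+48=184
- option 2+option 3+option 5: volume 9+7+6=22, value 66+66+48=180
- option 3+option 4+option 5: volume 7+13+6=26, value 66+45+48=159
Best: $184.

$184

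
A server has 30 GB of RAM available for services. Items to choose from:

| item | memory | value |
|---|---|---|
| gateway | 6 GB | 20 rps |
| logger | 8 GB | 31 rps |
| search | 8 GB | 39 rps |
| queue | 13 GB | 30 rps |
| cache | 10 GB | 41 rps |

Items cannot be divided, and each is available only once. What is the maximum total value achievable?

Check high-value combinations within 30 GB:
- logger+search+cache: memory 8+8+10=26, value 31+39+41=111
- gateway+search+cache: memory 6+8+10=24, value 20+39+41=100
- logger+search+queue: memory 8+8+13=29, value 31+39+30=100
- gateway+logger+cache: memory 6+8+10=24, value 20+31+41=92
Best: 111 rps.

111 rps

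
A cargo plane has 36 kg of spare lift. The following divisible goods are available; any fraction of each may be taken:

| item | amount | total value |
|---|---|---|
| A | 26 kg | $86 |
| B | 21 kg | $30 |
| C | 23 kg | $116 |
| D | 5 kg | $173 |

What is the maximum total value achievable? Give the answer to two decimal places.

315.46

Take in order of value per unit:
- D (173/5 per unit): all 5 → value 173, running total 173.00
- C (116/23 per unit): all 23 → value 116, running total 289.00
- A (86/26 per unit): 8 of 26 → value 8×86/26 = 26.4615, running total 315.46
Total 315.46.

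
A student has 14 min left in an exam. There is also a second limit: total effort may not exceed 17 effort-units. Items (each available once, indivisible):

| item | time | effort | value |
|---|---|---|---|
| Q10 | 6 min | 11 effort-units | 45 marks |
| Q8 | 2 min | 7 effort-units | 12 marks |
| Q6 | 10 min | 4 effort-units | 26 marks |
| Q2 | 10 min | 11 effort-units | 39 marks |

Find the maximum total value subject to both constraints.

45 marks

Feasible sets respecting both limits:
- Q10: time 6, effort 11, value 45
- Q2: time 10, effort 11, value 39
- Q8+Q6: time 12, effort 11, value 38
Best: 45 marks.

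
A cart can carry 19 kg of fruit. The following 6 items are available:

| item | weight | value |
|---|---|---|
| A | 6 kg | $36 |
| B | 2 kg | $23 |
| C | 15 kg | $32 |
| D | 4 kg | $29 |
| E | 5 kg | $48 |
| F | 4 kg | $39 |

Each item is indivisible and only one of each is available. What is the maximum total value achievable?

$152

Check high-value combinations within 19 kg:
- A+D+E+F: weight 6+4+5+4=19, value 36+29+48+39=152
- A+B+E+F: weight 6+2+5+4=17, value 36+23+48+39=146
- B+D+E+F: weight 2+4+5+4=15, value 23+29+48+39=139
Best: $152.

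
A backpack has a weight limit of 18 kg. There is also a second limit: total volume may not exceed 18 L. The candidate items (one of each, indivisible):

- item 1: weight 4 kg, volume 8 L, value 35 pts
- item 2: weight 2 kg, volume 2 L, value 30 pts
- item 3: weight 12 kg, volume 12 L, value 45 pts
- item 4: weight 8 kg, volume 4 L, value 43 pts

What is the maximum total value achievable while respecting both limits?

Feasible sets respecting both limits:
- item 1+item 2+item 4: weight 14, volume 14, value 108
- item 1+item 4: weight 12, volume 12, value 78
- item 2+item 3: weight 14, volume 14, value 75
- item 2+item 4: weight 10, volume 6, value 73
Best: 108 pts.

108 pts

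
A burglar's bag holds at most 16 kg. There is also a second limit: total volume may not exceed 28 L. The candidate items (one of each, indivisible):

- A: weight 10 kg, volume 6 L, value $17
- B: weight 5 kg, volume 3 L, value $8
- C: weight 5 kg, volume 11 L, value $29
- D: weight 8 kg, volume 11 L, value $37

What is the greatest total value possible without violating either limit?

$66

Feasible sets respecting both limits:
- C+D: weight 13, volume 22, value 66
- A+C: weight 15, volume 17, value 46
- B+D: weight 13, volume 14, value 45
Best: $66.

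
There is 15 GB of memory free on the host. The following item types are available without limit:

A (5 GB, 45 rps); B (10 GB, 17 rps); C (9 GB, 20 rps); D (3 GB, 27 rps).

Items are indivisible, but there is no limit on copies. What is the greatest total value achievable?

Best value-per-unit is A at 45/5, and filling with it alone uses memory 3×5=15. No mix of the others beats 3×45 = 135.

135 rps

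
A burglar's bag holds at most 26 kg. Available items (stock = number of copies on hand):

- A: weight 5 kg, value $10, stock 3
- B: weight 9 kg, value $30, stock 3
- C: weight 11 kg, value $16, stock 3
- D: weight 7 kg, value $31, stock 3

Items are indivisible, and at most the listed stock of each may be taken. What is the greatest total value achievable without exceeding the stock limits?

$103

Top feasible selections:
- 1×A + 3×D: weight 26, value 103
- 3×D: weight 21, value 93
- 1×B + 2×D: weight 23, value 92
Best: $103.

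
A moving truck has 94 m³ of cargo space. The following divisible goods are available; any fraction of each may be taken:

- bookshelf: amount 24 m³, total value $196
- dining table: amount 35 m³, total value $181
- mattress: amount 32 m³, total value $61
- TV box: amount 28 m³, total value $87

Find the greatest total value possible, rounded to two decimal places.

Take in order of value per unit:
- bookshelf (196/24 per unit): all 24 → value 196, running total 196.00
- dining table (181/35 per unit): all 35 → value 181, running total 377.00
- TV box (87/28 per unit): all 28 → value 87, running total 464.00
- mattress (61/32 per unit): 7 of 32 → value 7×61/32 = 13.3438, running total 477.34
Total 477.34.

477.34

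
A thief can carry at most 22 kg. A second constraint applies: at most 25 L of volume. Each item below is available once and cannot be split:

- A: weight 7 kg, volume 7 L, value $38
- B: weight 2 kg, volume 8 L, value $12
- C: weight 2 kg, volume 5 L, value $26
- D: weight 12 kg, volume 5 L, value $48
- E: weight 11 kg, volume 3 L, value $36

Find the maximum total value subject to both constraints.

Feasible sets respecting both limits:
- A+C+D: weight 21, volume 17, value 112
- A+B+C+E: weight 22, volume 23, value 112
- A+C+E: weight 20, volume 15, value 100
- A+B+D: weight 21, volume 20, value 98
Best: $112.

$112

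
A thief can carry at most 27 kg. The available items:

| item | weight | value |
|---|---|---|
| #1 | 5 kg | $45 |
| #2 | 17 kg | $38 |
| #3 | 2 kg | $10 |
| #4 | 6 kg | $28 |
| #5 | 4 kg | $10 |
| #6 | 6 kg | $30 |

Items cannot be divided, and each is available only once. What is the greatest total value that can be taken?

$123

Check high-value combinations within 27 kg:
- #1+#3+#4+#5+#6: weight 5+2+6+4+6=23, value 45+10+28+10+30=123
- #1+#3+#4+#6: weight 5+2+6+6=19, value 45+10+28+30=113
- #1+#4+#5+#6: weight 5+6+4+6=21, value 45+28+10+30=113
- #1+#4+#6: weight 5+6+6=17, value 45+28+30=103
- #1+#3+#5+#6: weight 5+2+4+6=17, value 45+10+10+30=95
Best: $123.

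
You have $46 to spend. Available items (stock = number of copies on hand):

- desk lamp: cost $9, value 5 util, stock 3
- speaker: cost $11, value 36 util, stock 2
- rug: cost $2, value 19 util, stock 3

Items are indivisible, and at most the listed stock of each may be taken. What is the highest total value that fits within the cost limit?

Best selections within cost 46 and stock limits:
- 2×desk lamp + 2×speaker + 3×rug: cost 46, value 139
- 1×desk lamp + 2×speaker + 3×rug: cost 37, value 134
Best: 139 util.

139 util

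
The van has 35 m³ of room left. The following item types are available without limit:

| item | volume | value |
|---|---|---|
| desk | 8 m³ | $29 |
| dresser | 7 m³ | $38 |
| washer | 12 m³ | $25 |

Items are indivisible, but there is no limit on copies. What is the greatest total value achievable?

Best value-per-unit is dresser at 38/7, and filling with it alone uses volume 5×7=35. No mix of the others beats 5×38 = 190.

$190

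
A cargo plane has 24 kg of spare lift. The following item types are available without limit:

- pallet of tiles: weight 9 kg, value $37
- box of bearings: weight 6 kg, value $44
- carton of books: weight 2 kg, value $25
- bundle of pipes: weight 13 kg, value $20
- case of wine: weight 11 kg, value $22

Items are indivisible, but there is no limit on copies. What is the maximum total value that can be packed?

$300

Best value-per-unit is carton of books at 25/2, and filling with it alone uses weight 12×2=24. No mix of the others beats 12×25 = 300.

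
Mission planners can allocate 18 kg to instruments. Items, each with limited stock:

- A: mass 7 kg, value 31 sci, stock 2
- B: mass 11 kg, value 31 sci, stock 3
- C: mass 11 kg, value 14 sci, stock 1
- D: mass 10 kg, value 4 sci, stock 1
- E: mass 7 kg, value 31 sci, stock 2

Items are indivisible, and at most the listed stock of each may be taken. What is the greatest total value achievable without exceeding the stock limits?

62 sci

Top feasible selections:
- 2×E: mass 14, value 62
- 1×A + 1×E: mass 14, value 62
- 2×A: mass 14, value 62
Best: 62 sci.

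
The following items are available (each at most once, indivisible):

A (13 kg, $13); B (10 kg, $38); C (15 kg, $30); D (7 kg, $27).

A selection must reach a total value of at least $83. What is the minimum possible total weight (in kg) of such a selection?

32

Subsets with value ≥ 83, sorted by total weight:
- B+C+D: weight 32, value 95
- A+B+C+D: weight 45, value 108
Minimum weight: 32 kg.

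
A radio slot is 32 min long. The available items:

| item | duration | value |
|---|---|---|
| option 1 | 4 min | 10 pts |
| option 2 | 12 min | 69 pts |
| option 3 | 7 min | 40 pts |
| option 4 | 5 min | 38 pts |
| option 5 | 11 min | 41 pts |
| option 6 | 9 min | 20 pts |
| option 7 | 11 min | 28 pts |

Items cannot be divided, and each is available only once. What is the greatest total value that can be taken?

Check high-value combinations within 32 min:
- option 1+option 2+option 4+option 5: duration 4+12+5+11=32, value 10+69+38+41=158
- option 1+option 2+option 3+option 4: duration 4+12+7+5=28, value 10+69+40+38=157
- option 2+option 3+option 5: duration 12+7+11=30, value 69+40+41=150
- option 2+option 4+option 5: duration 12+5+11=28, value 69+38+41=148
- option 2+option 3+option 4: duration 12+7+5=24, value 69+40+38=147
Best: 158 pts.

158 pts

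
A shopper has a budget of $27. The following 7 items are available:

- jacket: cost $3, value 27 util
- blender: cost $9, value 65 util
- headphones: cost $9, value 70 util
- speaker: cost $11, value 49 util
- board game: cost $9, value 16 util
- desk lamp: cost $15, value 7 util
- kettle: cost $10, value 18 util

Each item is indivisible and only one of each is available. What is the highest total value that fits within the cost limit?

162 util

Check high-value combinations within $27:
- jacket+blender+headphones: cost 3+9+9=21, value 27+65+70=162
- blender+headphones+board game: cost 9+9+9=27, value 65+70+16=151
- jacket+headphones+speaker: cost 3+9+11=23, value 27+70+49=146
- jacket+blender+speaker: cost 3+9+11=23, value 27+65+49=141
- blender+headphones: cost 9+9=18, value 65+70=135
Best: 162 util.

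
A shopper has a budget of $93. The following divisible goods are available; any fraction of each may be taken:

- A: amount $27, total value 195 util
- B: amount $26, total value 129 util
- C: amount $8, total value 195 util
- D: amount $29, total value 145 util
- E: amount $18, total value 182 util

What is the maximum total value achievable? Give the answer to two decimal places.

771.58

Take in order of value per unit:
- C (195/8 per unit): all 8 → value 195, running total 195.00
- E (182/18 per unit): all 18 → value 182, running total 377.00
- A (195/27 per unit): all 27 → value 195, running total 572.00
- D (145/29 per unit): all 29 → value 145, running total 717.00
- B (129/26 per unit): 11 of 26 → value 11×129/26 = 54.5769, running total 771.58
Total 771.58.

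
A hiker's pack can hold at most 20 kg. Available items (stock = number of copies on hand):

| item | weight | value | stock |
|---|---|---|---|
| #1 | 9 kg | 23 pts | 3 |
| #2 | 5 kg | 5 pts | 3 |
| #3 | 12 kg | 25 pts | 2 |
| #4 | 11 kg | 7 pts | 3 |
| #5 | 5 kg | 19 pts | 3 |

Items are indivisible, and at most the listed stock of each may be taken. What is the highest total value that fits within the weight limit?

62 pts

Best selections within weight 20 and stock limits:
- 1×#2 + 3×#5: weight 20, value 62
- 1×#1 + 2×#5: weight 19, value 61
- 3×#5: weight 15, value 57
- 2×#2 + 2×#5: weight 20, value 48
Best: 62 pts.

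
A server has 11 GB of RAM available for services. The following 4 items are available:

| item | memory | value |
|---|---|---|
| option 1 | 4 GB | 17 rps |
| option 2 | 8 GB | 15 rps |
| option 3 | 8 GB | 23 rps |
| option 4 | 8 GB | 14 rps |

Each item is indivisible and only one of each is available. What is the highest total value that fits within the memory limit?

23 rps

This is a 0/1 knapsack; check combinations near the capacity.
- option 3: memory 8, value 23
- option 1: memory 4, value 17
- option 2: memory 8, value 15
- option 4: memory 8, value 14
Best: 23 rps.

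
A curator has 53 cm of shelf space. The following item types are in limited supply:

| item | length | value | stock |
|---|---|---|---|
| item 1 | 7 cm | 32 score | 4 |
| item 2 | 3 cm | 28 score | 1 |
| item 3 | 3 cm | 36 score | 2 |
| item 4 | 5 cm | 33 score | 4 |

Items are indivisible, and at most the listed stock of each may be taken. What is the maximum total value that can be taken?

328 score

Top feasible selections:
- 3×item 1 + 1×item 2 + 2×item 3 + 4×item 4: length 50, value 328
- 4×item 1 + 1×item 2 + 2×item 3 + 3×item 4: length 52, value 327
- 3×item 1 + 2×item 3 + 4×item 4: length 47, value 300
- 4×item 1 + 2×item 3 + 3×item 4: length 49, value 299
Best: 328 score.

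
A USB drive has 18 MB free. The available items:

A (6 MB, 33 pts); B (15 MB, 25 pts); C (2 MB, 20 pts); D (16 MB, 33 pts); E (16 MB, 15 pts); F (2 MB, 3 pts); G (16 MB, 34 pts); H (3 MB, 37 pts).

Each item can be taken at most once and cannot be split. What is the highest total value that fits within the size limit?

93 pts

Check high-value combinations within 18 MB:
- A+C+F+H: size 6+2+2+3=13, value 33+20+3+37=93
- A+C+H: size 6+2+3=11, value 33+20+37=90
- A+F+H: size 6+2+3=11, value 33+3+37=73
- A+H: size 6+3=9, value 33+37=70
- B+H: size 15+3=18, value 25+37=62
Best: 93 pts.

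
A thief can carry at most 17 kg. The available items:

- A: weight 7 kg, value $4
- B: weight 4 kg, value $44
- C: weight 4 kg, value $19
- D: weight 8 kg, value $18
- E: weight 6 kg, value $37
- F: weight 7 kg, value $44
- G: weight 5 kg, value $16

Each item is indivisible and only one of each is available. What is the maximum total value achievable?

This is a 0/1 knapsack; check combinations near the capacity.
- B+E+F: weight 4+6+7=17, value 44+37+44=125
- B+C+F: weight 4+4+7=15, value 44+19+44=107
- B+F+G: weight 4+7+5=16, value 44+44+16=104
Best: $125.

$125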